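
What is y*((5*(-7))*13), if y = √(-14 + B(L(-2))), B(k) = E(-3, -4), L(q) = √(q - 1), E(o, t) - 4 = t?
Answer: -455*I*√14 ≈ -1702.5*I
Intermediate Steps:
E(o, t) = 4 + t
L(q) = √(-1 + q)
B(k) = 0 (B(k) = 4 - 4 = 0)
y = I*√14 (y = √(-14 + 0) = √(-14) = I*√14 ≈ 3.7417*I)
y*((5*(-7))*13) = (I*√14)*((5*(-7))*13) = (I*√14)*(-35*13) = (I*√14)*(-455) = -455*I*√14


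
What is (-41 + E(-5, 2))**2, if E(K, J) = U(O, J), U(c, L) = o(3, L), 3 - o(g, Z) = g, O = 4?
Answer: 1681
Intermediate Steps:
o(g, Z) = 3 - g
U(c, L) = 0 (U(c, L) = 3 - 1*3 = 3 - 3 = 0)
E(K, J) = 0
(-41 + E(-5, 2))**2 = (-41 + 0)**2 = (-41)**2 = 1681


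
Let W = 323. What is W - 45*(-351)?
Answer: 16118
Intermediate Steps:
W - 45*(-351) = 323 - 45*(-351) = 323 + 15795 = 16118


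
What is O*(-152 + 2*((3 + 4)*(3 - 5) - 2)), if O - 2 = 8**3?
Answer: -94576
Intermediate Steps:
O = 514 (O = 2 + 8**3 = 2 + 512 = 514)
O*(-152 + 2*((3 + 4)*(3 - 5) - 2)) = 514*(-152 + 2*((3 + 4)*(3 - 5) - 2)) = 514*(-152 + 2*(7*(-2) - 2)) = 514*(-152 + 2*(-14 - 2)) = 514*(-152 + 2*(-16)) = 514*(-152 - 32) = 514*(-184) = -94576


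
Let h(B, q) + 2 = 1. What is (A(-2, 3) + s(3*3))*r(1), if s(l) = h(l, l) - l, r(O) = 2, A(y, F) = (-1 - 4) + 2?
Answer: -26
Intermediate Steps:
A(y, F) = -3 (A(y, F) = -5 + 2 = -3)
h(B, q) = -1 (h(B, q) = -2 + 1 = -1)
s(l) = -1 - l
(A(-2, 3) + s(3*3))*r(1) = (-3 + (-1 - 3*3))*2 = (-3 + (-1 - 1*9))*2 = (-3 + (-1 - 9))*2 = (-3 - 10)*2 = -13*2 = -26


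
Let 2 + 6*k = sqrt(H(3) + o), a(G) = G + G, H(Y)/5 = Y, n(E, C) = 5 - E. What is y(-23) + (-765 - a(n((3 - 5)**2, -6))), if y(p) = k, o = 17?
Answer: -2302/3 + 2*sqrt(2)/3 ≈ -766.39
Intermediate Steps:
H(Y) = 5*Y
a(G) = 2*G
k = -1/3 + 2*sqrt(2)/3 (k = -1/3 + sqrt(5*3 + 17)/6 = -1/3 + sqrt(15 + 17)/6 = -1/3 + sqrt(32)/6 = -1/3 + (4*sqrt(2))/6 = -1/3 + 2*sqrt(2)/3 ≈ 0.60948)
y(p) = -1/3 + 2*sqrt(2)/3
y(-23) + (-765 - a(n((3 - 5)**2, -6))) = (-1/3 + 2*sqrt(2)/3) + (-765 - 2*(5 - (3 - 5)**2)) = (-1/3 + 2*sqrt(2)/3) + (-765 - 2*(5 - 1*(-2)**2)) = (-1/3 + 2*sqrt(2)/3) + (-765 - 2*(5 - 1*4)) = (-1/3 + 2*sqrt(2)/3) + (-765 - 2*(5 - 4)) = (-1/3 + 2*sqrt(2)/3) + (-765 - 2) = (-1/3 + 2*sqrt(2)/3) - 767 = -2302/3 + 2*sqrt(2)/3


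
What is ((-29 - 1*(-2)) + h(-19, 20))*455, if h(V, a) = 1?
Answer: -11830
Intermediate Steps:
((-29 - 1*(-2)) + h(-19, 20))*455 = ((-29 - 1*(-2)) + 1)*455 = ((-29 + 2) + 1)*455 = (-27 + 1)*455 = -26*455 = -11830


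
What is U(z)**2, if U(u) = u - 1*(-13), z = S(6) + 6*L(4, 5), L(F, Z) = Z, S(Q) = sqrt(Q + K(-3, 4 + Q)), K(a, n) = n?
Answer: 2209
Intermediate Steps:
S(Q) = sqrt(4 + 2*Q) (S(Q) = sqrt(Q + (4 + Q)) = sqrt(4 + 2*Q))
z = 34 (z = sqrt(4 + 2*6) + 6*5 = sqrt(4 + 12) + 30 = sqrt(16) + 30 = 4 + 30 = 34)
U(u) = 13 + u (U(u) = u + 13 = 13 + u)
U(z)**2 = (13 + 34)**2 = 47**2 = 2209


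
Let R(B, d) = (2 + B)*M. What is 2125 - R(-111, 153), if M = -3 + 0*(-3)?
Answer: 1798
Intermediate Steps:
M = -3 (M = -3 + 0 = -3)
R(B, d) = -6 - 3*B (R(B, d) = (2 + B)*(-3) = -6 - 3*B)
2125 - R(-111, 153) = 2125 - (-6 - 3*(-111)) = 2125 - (-6 + 333) = 2125 - 1*327 = 2125 - 327 = 1798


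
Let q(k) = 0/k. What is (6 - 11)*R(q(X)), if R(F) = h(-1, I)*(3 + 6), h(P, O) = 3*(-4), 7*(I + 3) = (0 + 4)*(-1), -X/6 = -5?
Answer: 540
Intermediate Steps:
X = 30 (X = -6*(-5) = 30)
I = -25/7 (I = -3 + ((0 + 4)*(-1))/7 = -3 + (4*(-1))/7 = -3 + (1/7)*(-4) = -3 - 4/7 = -25/7 ≈ -3.5714)
h(P, O) = -12
q(k) = 0
R(F) = -108 (R(F) = -12*(3 + 6) = -12*9 = -108)
(6 - 11)*R(q(X)) = (6 - 11)*(-108) = -5*(-108) = 540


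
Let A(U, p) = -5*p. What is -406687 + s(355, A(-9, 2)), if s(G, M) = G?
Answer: -406332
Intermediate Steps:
-406687 + s(355, A(-9, 2)) = -406687 + 355 = -406332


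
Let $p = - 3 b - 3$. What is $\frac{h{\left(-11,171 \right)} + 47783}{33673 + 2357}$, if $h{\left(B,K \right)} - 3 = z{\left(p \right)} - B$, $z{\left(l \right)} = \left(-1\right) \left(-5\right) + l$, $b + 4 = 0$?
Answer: $\frac{15937}{12010} \approx 1.327$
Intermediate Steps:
$b = -4$ ($b = -4 + 0 = -4$)
$p = 9$ ($p = \left(-3\right) \left(-4\right) - 3 = 12 - 3 = 9$)
$z{\left(l \right)} = 5 + l$
$h{\left(B,K \right)} = 17 - B$ ($h{\left(B,K \right)} = 3 - \left(-14 + B\right) = 17 - B$)
$\frac{h{\left(-11,171 \right)} + 47783}{33673 + 2357} = \frac{\left(17 - -11\right) + 47783}{33673 + 2357} = \frac{\left(17 + 11\right) + 47783}{36030} = \left(28 + 47783\right) \frac{1}{36030} = 47811 \cdot \frac{1}{36030} = \frac{15937}{12010}$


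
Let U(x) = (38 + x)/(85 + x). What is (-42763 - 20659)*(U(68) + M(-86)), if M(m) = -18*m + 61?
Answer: -15619760426/153 ≈ -1.0209e+8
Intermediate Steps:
M(m) = 61 - 18*m
U(x) = (38 + x)/(85 + x)
(-42763 - 20659)*(U(68) + M(-86)) = (-42763 - 20659)*((38 + 68)/(85 + 68) + (61 - 18*(-86))) = -63422*(106/153 + (61 + 1548)) = -63422*((1/153)*106 + 1609) = -63422*(106/153 + 1609) = -63422*246283/153 = -15619760426/153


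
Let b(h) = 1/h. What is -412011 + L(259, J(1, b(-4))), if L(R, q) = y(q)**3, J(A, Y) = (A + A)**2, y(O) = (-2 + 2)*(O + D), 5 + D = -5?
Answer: -412011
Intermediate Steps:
D = -10 (D = -5 - 5 = -10)
y(O) = 0 (y(O) = (-2 + 2)*(O - 10) = 0*(-10 + O) = 0)
J(A, Y) = 4*A**2 (J(A, Y) = (2*A)**2 = 4*A**2)
L(R, q) = 0 (L(R, q) = 0**3 = 0)
-412011 + L(259, J(1, b(-4))) = -412011 + 0 = -412011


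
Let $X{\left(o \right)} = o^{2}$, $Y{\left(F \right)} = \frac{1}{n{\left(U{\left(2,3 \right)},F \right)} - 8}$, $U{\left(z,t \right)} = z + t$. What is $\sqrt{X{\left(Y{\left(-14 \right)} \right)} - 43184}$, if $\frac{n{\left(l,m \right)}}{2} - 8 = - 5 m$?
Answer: $\frac{i \sqrt{945902335}}{148} \approx 207.81 i$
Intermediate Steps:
$U{\left(z,t \right)} = t + z$
$n{\left(l,m \right)} = 16 - 10 m$ ($n{\left(l,m \right)} = 16 + 2 \left(- 5 m\right) = 16 - 10 m$)
$Y{\left(F \right)} = \frac{1}{8 - 10 F}$ ($Y{\left(F \right)} = \frac{1}{\left(16 - 10 F\right) - 8} = \frac{1}{8 - 10 F}$)
$\sqrt{X{\left(Y{\left(-14 \right)} \right)} - 43184} = \sqrt{\left(- \frac{1}{-8 + 10 \left(-14\right)}\right)^{2} - 43184} = \sqrt{\left(- \frac{1}{-8 - 140}\right)^{2} - 43184} = \sqrt{\left(- \frac{1}{-148}\right)^{2} - 43184} = \sqrt{\left(\left(-1\right) \left(- \frac{1}{148}\right)\right)^{2} - 43184} = \sqrt{\left(\frac{1}{148}\right)^{2} - 43184} = \sqrt{\frac{1}{21904} - 43184} = \sqrt{- \frac{945902335}{21904}} = \frac{i \sqrt{945902335}}{148}$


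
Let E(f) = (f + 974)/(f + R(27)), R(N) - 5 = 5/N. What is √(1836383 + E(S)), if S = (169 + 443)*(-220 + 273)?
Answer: √88057119948592487/218978 ≈ 1355.1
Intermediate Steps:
R(N) = 5 + 5/N
S = 32436 (S = 612*53 = 32436)
E(f) = (974 + f)/(140/27 + f) (E(f) = (f + 974)/(f + (5 + 5/27)) = (974 + f)/(f + (5 + 5*(1/27))) = (974 + f)/(f + (5 + 5/27)) = (974 + f)/(f + 140/27) = (974 + f)/(140/27 + f))
√(1836383 + E(S)) = √(1836383 + 27*(974 + 32436)/(140 + 27*32436)) = √(1836383 + 27*33410/(140 + 875772)) = √(1836383 + 27*33410/875912) = √(1836383 + 27*(1/875912)*33410) = √(1836383 + 451035/437956) = √(804255404183/437956) = √88057119948592487/218978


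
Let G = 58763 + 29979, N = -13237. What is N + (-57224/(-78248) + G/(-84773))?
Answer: -10975914910214/829164713 ≈ -13237.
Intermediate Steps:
G = 88742
N + (-57224/(-78248) + G/(-84773)) = -13237 + (-57224/(-78248) + 88742/(-84773)) = -13237 + (-57224*(-1/78248) + 88742*(-1/84773)) = -13237 + (7153/9781 - 88742/84773) = -13237 - 261604233/829164713 = -10975914910214/829164713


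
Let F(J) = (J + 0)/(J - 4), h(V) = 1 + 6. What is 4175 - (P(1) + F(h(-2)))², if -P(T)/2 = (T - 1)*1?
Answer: 37526/9 ≈ 4169.6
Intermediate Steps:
h(V) = 7
F(J) = J/(-4 + J)
P(T) = 2 - 2*T (P(T) = -2*(T - 1) = -2*(-1 + T) = 2 - 2*T)
4175 - (P(1) + F(h(-2)))² = 4175 - ((2 - 2*1) + 7/(-4 + 7))² = 4175 - ((2 - 2) + 7/3)² = 4175 - (0 + 7*(⅓))² = 4175 - (0 + 7/3)² = 4175 - (7/3)² = 4175 - 1*49/9 = 4175 - 49/9 = 37526/9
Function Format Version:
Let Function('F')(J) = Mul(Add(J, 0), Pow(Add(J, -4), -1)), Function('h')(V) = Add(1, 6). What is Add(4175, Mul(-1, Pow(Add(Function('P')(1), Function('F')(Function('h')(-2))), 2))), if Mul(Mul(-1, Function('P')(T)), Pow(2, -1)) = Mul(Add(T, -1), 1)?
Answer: Rational(37526, 9) ≈ 4169.6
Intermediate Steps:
Function('h')(V) = 7
Function('F')(J) = Mul(J, Pow(Add(-4, J), -1))
Function('P')(T) = Add(2, Mul(-2, T)) (Function('P')(T) = Mul(-2, Mul(Add(T, -1), 1)) = Mul(-2, Mul(Add(-1, T), 1)) = Mul(-2, Add(-1, T)) = Add(2, Mul(-2, T)))
Add(4175, Mul(-1, Pow(Add(Function('P')(1), Function('F')(Function('h')(-2))), 2))) = Add(4175, Mul(-1, Pow(Add(Add(2, Mul(-2, 1)), Mul(7, Pow(Add(-4, 7), -1))), 2))) = Add(4175, Mul(-1, Pow(Add(Add(2, -2), Mul(7, Pow(3, -1))), 2))) = Add(4175, Mul(-1, Pow(Add(0, Mul(7, Rational(1, 3))), 2))) = Add(4175, Mul(-1, Pow(Add(0, Rational(7, 3)), 2))) = Add(4175, Mul(-1, Pow(Rational(7, 3), 2))) = Add(4175, Mul(-1, Rational(49, 9))) = Add(4175, Rational(-49, 9)) = Rational(37526, 9)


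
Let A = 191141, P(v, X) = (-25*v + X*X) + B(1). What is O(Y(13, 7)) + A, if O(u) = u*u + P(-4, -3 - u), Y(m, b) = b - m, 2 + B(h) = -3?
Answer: 191281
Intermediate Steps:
B(h) = -5 (B(h) = -2 - 3 = -5)
P(v, X) = -5 + X² - 25*v (P(v, X) = (-25*v + X*X) - 5 = (-25*v + X²) - 5 = (X² - 25*v) - 5 = -5 + X² - 25*v)
O(u) = 95 + u² + (-3 - u)² (O(u) = u*u + (-5 + (-3 - u)² - 25*(-4)) = u² + (-5 + (-3 - u)² + 100) = u² + (95 + (-3 - u)²) = 95 + u² + (-3 - u)²)
O(Y(13, 7)) + A = (95 + (7 - 1*13)² + (3 + (7 - 1*13))²) + 191141 = (95 + (7 - 13)² + (3 + (7 - 13))²) + 191141 = (95 + (-6)² + (3 - 6)²) + 191141 = (95 + 36 + (-3)²) + 191141 = (95 + 36 + 9) + 191141 = 140 + 191141 = 191281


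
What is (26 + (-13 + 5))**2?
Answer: 324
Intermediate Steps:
(26 + (-13 + 5))**2 = (26 - 8)**2 = 18**2 = 324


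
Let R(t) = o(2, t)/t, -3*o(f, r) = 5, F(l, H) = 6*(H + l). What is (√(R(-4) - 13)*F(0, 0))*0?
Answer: 0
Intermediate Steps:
F(l, H) = 6*H + 6*l
o(f, r) = -5/3 (o(f, r) = -⅓*5 = -5/3)
R(t) = -5/(3*t)
(√(R(-4) - 13)*F(0, 0))*0 = (√(-5/3/(-4) - 13)*(6*0 + 6*0))*0 = (√(-5/3*(-¼) - 13)*(0 + 0))*0 = (√(5/12 - 13)*0)*0 = (√(-151/12)*0)*0 = ((I*√453/6)*0)*0 = 0*0 = 0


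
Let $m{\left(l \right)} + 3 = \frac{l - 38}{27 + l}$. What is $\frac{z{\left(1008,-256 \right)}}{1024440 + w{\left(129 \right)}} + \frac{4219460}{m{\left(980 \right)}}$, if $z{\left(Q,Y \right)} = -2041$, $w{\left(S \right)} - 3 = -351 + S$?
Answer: $- \frac{18839442258389}{9217989} \approx -2.0438 \cdot 10^{6}$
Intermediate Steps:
$w{\left(S \right)} = -348 + S$ ($w{\left(S \right)} = 3 + \left(-351 + S\right) = -348 + S$)
$m{\left(l \right)} = -3 + \frac{-38 + l}{27 + l}$ ($m{\left(l \right)} = -3 + \frac{l - 38}{27 + l} = -3 + \frac{-38 + l}{27 + l}$)
$\frac{z{\left(1008,-256 \right)}}{1024440 + w{\left(129 \right)}} + \frac{4219460}{m{\left(980 \right)}} = - \frac{2041}{1024440 + \left(-348 + 129\right)} + \frac{4219460}{\frac{1}{27 + 980} \left(-119 - 1960\right)} = - \frac{2041}{1024440 - 219} + \frac{4219460}{\frac{1}{1007} \left(-119 - 1960\right)} = - \frac{2041}{1024221} + \frac{4219460}{\frac{1}{1007} \left(-2079\right)} = \left(-2041\right) \frac{1}{1024221} + \frac{4219460}{- \frac{2079}{1007}} = - \frac{2041}{1024221} + 4219460 \left(- \frac{1007}{2079}\right) = - \frac{2041}{1024221} - \frac{606999460}{297} = - \frac{18839442258389}{9217989}$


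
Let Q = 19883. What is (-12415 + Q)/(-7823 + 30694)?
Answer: 7468/22871 ≈ 0.32653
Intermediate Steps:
(-12415 + Q)/(-7823 + 30694) = (-12415 + 19883)/(-7823 + 30694) = 7468/22871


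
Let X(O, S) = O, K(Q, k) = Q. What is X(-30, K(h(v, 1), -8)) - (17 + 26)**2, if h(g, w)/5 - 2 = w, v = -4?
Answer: -1879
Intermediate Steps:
h(g, w) = 10 + 5*w
X(-30, K(h(v, 1), -8)) - (17 + 26)**2 = -30 - (17 + 26)**2 = -30 - 1*43**2 = -30 - 1*1849 = -30 - 1849 = -1879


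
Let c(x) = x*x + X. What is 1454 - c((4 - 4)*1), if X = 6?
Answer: 1448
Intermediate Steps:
c(x) = 6 + x**2 (c(x) = x*x + 6 = x**2 + 6 = 6 + x**2)
1454 - c((4 - 4)*1) = 1454 - (6 + ((4 - 4)*1)**2) = 1454 - (6 + (0*1)**2) = 1454 - (6 + 0**2) = 1454 - (6 + 0) = 1454 - 1*6 = 1454 - 6 = 1448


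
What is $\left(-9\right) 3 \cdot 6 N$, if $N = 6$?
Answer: $-972$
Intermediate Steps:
$\left(-9\right) 3 \cdot 6 N = \left(-9\right) 3 \cdot 6 \cdot 6 = \left(-27\right) 36 = -972$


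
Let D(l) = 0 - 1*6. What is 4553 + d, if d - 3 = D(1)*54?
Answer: 4232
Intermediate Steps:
D(l) = -6 (D(l) = 0 - 6 = -6)
d = -321 (d = 3 - 6*54 = 3 - 324 = -321)
4553 + d = 4553 - 321 = 4232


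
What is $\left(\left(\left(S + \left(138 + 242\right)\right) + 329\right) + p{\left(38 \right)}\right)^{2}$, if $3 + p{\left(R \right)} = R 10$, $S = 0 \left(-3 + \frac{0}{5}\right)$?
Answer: $1179396$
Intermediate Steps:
$S = 0$ ($S = 0 \left(-3 + 0 \cdot \frac{1}{5}\right) = 0 \left(-3 + 0\right) = 0 \left(-3\right) = 0$)
$p{\left(R \right)} = -3 + 10 R$ ($p{\left(R \right)} = -3 + R 10 = -3 + 10 R$)
$\left(\left(\left(S + \left(138 + 242\right)\right) + 329\right) + p{\left(38 \right)}\right)^{2} = \left(\left(\left(0 + \left(138 + 242\right)\right) + 329\right) + \left(-3 + 10 \cdot 38\right)\right)^{2} = \left(\left(\left(0 + 380\right) + 329\right) + \left(-3 + 380\right)\right)^{2} = \left(\left(380 + 329\right) + 377\right)^{2} = \left(709 + 377\right)^{2} = 1086^{2} = 1179396$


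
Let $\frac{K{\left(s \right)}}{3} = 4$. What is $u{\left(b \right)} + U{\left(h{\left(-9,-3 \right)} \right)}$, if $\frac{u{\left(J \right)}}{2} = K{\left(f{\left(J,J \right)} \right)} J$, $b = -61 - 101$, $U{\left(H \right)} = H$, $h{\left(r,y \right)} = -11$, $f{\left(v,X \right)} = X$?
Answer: $-3899$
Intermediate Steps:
$K{\left(s \right)} = 12$ ($K{\left(s \right)} = 3 \cdot 4 = 12$)
$b = -162$ ($b = -61 - 101 = -162$)
$u{\left(J \right)} = 24 J$ ($u{\left(J \right)} = 2 \cdot 12 J = 24 J$)
$u{\left(b \right)} + U{\left(h{\left(-9,-3 \right)} \right)} = 24 \left(-162\right) - 11 = -3888 - 11 = -3899$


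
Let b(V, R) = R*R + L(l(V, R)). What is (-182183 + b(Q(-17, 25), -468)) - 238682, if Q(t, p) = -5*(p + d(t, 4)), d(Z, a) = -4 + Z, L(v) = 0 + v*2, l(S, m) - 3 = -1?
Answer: -201837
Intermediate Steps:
l(S, m) = 2 (l(S, m) = 3 - 1 = 2)
L(v) = 2*v (L(v) = 0 + 2*v = 2*v)
Q(t, p) = 20 - 5*p - 5*t (Q(t, p) = -5*(p + (-4 + t)) = -5*(-4 + p + t) = 20 - 5*p - 5*t)
b(V, R) = 4 + R² (b(V, R) = R*R + 2*2 = R² + 4 = 4 + R²)
(-182183 + b(Q(-17, 25), -468)) - 238682 = (-182183 + (4 + (-468)²)) - 238682 = (-182183 + (4 + 219024)) - 238682 = (-182183 + 219028) - 238682 = 36845 - 238682 = -201837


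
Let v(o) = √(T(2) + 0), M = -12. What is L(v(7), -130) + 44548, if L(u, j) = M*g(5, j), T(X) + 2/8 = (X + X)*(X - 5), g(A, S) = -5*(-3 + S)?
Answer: 36568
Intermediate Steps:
g(A, S) = 15 - 5*S
T(X) = -¼ + 2*X*(-5 + X) (T(X) = -¼ + (X + X)*(X - 5) = -¼ + (2*X)*(-5 + X) = -¼ + 2*X*(-5 + X))
v(o) = 7*I/2 (v(o) = √((-¼ - 10*2 + 2*2²) + 0) = √((-¼ - 20 + 2*4) + 0) = √((-¼ - 20 + 8) + 0) = √(-49/4 + 0) = √(-49/4) = 7*I/2)
L(u, j) = -180 + 60*j (L(u, j) = -12*(15 - 5*j) = -180 + 60*j)
L(v(7), -130) + 44548 = (-180 + 60*(-130)) + 44548 = (-180 - 7800) + 44548 = -7980 + 44548 = 36568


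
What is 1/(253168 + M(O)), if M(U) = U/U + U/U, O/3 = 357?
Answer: 1/253170 ≈ 3.9499e-6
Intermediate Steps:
O = 1071 (O = 3*357 = 1071)
M(U) = 2 (M(U) = 1 + 1 = 2)
1/(253168 + M(O)) = 1/(253168 + 2) = 1/253170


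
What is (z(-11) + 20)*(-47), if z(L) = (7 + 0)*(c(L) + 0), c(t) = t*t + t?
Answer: -37130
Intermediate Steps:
c(t) = t + t² (c(t) = t² + t = t + t²)
z(L) = 7*L*(1 + L) (z(L) = (7 + 0)*(L*(1 + L) + 0) = 7*(L*(1 + L)) = 7*L*(1 + L))
(z(-11) + 20)*(-47) = (7*(-11)*(1 - 11) + 20)*(-47) = (7*(-11)*(-10) + 20)*(-47) = (770 + 20)*(-47) = 790*(-47) = -37130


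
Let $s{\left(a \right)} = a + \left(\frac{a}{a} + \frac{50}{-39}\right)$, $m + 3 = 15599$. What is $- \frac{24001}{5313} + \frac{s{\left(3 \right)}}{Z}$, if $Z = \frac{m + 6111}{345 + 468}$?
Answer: $- \frac{945749279}{214182969} \approx -4.4156$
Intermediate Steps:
$m = 15596$ ($m = -3 + 15599 = 15596$)
$Z = \frac{21707}{813}$ ($Z = \frac{15596 + 6111}{345 + 468} = \frac{21707}{813} \approx 26.7$)
$s{\left(a \right)} = - \frac{11}{39} + a$ ($s{\left(a \right)} = a + \left(1 + 50 \left(- \frac{1}{39}\right)\right) = a + \left(1 - \frac{50}{39}\right) = a - \frac{11}{39} = - \frac{11}{39} + a$)
$- \frac{24001}{5313} + \frac{s{\left(3 \right)}}{Z} = - \frac{24001}{5313} + \frac{- \frac{11}{39} + 3}{\frac{21707}{813}} = \left(-24001\right) \frac{1}{5313} + \frac{106}{39} \cdot \frac{813}{21707} = - \frac{24001}{5313} + \frac{28726}{282191} = - \frac{945749279}{214182969}$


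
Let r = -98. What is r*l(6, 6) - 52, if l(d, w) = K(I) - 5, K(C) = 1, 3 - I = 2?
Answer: 340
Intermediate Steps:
I = 1 (I = 3 - 1*2 = 3 - 2 = 1)
l(d, w) = -4 (l(d, w) = 1 - 5 = -4)
r*l(6, 6) - 52 = -98*(-4) - 52 = 392 - 52 = 340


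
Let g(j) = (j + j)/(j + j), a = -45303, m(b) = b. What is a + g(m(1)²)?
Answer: -45302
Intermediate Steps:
g(j) = 1 (g(j) = (2*j)/((2*j)) = (2*j)*(1/(2*j)) = 1)
a + g(m(1)²) = -45303 + 1 = -45302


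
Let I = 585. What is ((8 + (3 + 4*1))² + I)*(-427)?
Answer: -345870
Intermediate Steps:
((8 + (3 + 4*1))² + I)*(-427) = ((8 + (3 + 4*1))² + 585)*(-427) = ((8 + (3 + 4))² + 585)*(-427) = ((8 + 7)² + 585)*(-427) = (15² + 585)*(-427) = (225 + 585)*(-427) = 810*(-427) = -345870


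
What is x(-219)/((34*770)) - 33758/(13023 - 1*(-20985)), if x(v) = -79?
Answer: -27702221/27822795 ≈ -0.99567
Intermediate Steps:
x(-219)/((34*770)) - 33758/(13023 - 1*(-20985)) = -79/(34*770) - 33758/(13023 - 1*(-20985)) = -79/26180 - 33758/(13023 + 20985) = -79*1/26180 - 33758/34008 = -79/26180 - 33758*1/34008 = -79/26180 - 16879/17004 = -27702221/27822795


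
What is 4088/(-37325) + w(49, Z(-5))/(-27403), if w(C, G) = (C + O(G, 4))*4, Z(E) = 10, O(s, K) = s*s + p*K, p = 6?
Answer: -137852364/1022816975 ≈ -0.13478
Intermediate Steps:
O(s, K) = s**2 + 6*K (O(s, K) = s*s + 6*K = s**2 + 6*K)
w(C, G) = 96 + 4*C + 4*G**2 (w(C, G) = (C + (G**2 + 6*4))*4 = (C + (G**2 + 24))*4 = (C + (24 + G**2))*4 = (24 + C + G**2)*4 = 96 + 4*C + 4*G**2)
4088/(-37325) + w(49, Z(-5))/(-27403) = 4088/(-37325) + (96 + 4*49 + 4*10**2)/(-27403) = 4088*(-1/37325) + (96 + 196 + 4*100)*(-1/27403) = -4088/37325 + (96 + 196 + 400)*(-1/27403) = -4088/37325 + 692*(-1/27403) = -4088/37325 - 692/27403 = -137852364/1022816975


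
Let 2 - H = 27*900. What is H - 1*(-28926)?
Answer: 4628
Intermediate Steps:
H = -24298 (H = 2 - 27*900 = 2 - 1*24300 = 2 - 24300 = -24298)
H - 1*(-28926) = -24298 - 1*(-28926) = -24298 + 28926 = 4628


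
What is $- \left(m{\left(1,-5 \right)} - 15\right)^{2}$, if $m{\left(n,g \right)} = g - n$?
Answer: $-441$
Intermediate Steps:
$- \left(m{\left(1,-5 \right)} - 15\right)^{2} = - \left(\left(-5 - 1\right) - 15\right)^{2} = - \left(-6 - 15\right)^{2} = - \left(-21\right)^{2} = \left(-1\right) 441 = -441$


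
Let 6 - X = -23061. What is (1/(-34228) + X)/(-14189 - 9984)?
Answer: -789537275/827393444 ≈ -0.95425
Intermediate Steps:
X = 23067 (X = 6 - 1*(-23061) = 6 + 23061 = 23067)
(1/(-34228) + X)/(-14189 - 9984) = (1/(-34228) + 23067)/(-14189 - 9984) = (-1/34228 + 23067)/(-24173) = (789537275/34228)*(-1/24173) = -789537275/827393444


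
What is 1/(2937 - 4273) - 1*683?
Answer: -912489/1336 ≈ -683.00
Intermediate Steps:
1/(2937 - 4273) - 1*683 = 1/(-1336) - 683 = -1/1336 - 683 = -912489/1336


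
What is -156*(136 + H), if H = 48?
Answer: -28704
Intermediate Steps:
-156*(136 + H) = -156*(136 + 48) = -156*184 = -28704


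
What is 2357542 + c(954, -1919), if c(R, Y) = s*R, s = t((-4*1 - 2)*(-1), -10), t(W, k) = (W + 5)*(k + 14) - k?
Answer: 2409058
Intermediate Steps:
t(W, k) = -k + (5 + W)*(14 + k) (t(W, k) = (5 + W)*(14 + k) - k = -k + (5 + W)*(14 + k))
s = 54 (s = 70 + 4*(-10) + 14*((-4*1 - 2)*(-1)) + ((-4*1 - 2)*(-1))*(-10) = 70 - 40 + 14*((-4 - 2)*(-1)) + ((-4 - 2)*(-1))*(-10) = 70 - 40 + 14*(-6*(-1)) - 6*(-1)*(-10) = 70 - 40 + 14*6 + 6*(-10) = 70 - 40 + 84 - 60 = 54)
c(R, Y) = 54*R
2357542 + c(954, -1919) = 2357542 + 54*954 = 2357542 + 51516 = 2409058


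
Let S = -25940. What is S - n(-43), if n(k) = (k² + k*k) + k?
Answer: -29595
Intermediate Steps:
n(k) = k + 2*k² (n(k) = (k² + k²) + k = 2*k² + k = k + 2*k²)
S - n(-43) = -25940 - (-43)*(1 + 2*(-43)) = -25940 - (-43)*(1 - 86) = -25940 - (-43)*(-85) = -25940 - 1*3655 = -25940 - 3655 = -29595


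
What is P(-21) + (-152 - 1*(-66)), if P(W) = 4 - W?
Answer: -61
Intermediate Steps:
P(-21) + (-152 - 1*(-66)) = (4 - 1*(-21)) + (-152 - 1*(-66)) = (4 + 21) + (-152 + 66) = 25 - 86 = -61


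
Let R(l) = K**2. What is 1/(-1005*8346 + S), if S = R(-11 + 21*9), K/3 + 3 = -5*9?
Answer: -1/8366994 ≈ -1.1952e-7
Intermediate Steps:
K = -144 (K = -9 + 3*(-5*9) = -9 + 3*(-45) = -9 - 135 = -144)
R(l) = 20736 (R(l) = (-144)**2 = 20736)
S = 20736
1/(-1005*8346 + S) = 1/(-1005*8346 + 20736) = 1/(-8387730 + 20736) = 1/(-8366994) = -1/8366994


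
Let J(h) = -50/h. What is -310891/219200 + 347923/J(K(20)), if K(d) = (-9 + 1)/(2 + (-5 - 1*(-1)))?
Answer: -6101488619/219200 ≈ -27835.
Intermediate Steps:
K(d) = 4 (K(d) = -8/(2 + (-5 + 1)) = -8/(2 - 4) = -8/(-2) = -8*(-½) = 4)
-310891/219200 + 347923/J(K(20)) = -310891/219200 + 347923/((-50/4)) = -310891*1/219200 + 347923/((-50*¼)) = -310891/219200 + 347923/(-25/2) = -310891/219200 + 347923*(-2/25) = -310891/219200 - 695846/25 = -6101488619/219200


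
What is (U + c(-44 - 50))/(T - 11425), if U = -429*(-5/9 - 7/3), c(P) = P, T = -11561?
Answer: -1718/34479 ≈ -0.049827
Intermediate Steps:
U = 3718/3 (U = -429*(-5*⅑ - 7*⅓) = -429*(-5/9 - 7/3) = -429*(-26/9) = 3718/3 ≈ 1239.3)
(U + c(-44 - 50))/(T - 11425) = (3718/3 + (-44 - 50))/(-11561 - 11425) = (3718/3 - 94)/(-22986) = (3436/3)*(-1/22986) = -1718/34479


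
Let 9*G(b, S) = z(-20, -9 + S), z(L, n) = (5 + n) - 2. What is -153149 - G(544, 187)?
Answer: -1378522/9 ≈ -1.5317e+5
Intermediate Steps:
z(L, n) = 3 + n
G(b, S) = -⅔ + S/9 (G(b, S) = (3 + (-9 + S))/9 = (-6 + S)/9 = -⅔ + S/9)
-153149 - G(544, 187) = -153149 - (-⅔ + (⅑)*187) = -153149 - (-⅔ + 187/9) = -153149 - 1*181/9 = -153149 - 181/9 = -1378522/9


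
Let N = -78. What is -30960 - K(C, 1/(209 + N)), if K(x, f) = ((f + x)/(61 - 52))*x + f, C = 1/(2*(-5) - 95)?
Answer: -402432885251/12998475 ≈ -30960.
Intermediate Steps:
C = -1/105 (C = 1/(-10 - 95) = 1/(-105) = -1/105 ≈ -0.0095238)
K(x, f) = f + x*(f/9 + x/9) (K(x, f) = ((f + x)/9)*x + f = ((f + x)*(⅑))*x + f = (f/9 + x/9)*x + f = x*(f/9 + x/9) + f = f + x*(f/9 + x/9))
-30960 - K(C, 1/(209 + N)) = -30960 - (1/(209 - 78) + (-1/105)²/9 + (⅑)*(-1/105)/(209 - 78)) = -30960 - (1/131 + (⅑)*(1/11025) + (⅑)*(-1/105)/131) = -30960 - (1/131 + 1/99225 + (⅑)*(1/131)*(-1/105)) = -30960 - (1/131 + 1/99225 - 1/123795) = -30960 - 1*99251/12998475 = -30960 - 99251/12998475 = -402432885251/12998475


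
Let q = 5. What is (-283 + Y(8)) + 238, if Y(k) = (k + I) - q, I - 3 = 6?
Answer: -33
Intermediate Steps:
I = 9 (I = 3 + 6 = 9)
Y(k) = 4 + k (Y(k) = (k + 9) - 1*5 = (9 + k) - 5 = 4 + k)
(-283 + Y(8)) + 238 = (-283 + (4 + 8)) + 238 = (-283 + 12) + 238 = -271 + 238 = -33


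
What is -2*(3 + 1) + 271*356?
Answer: 96468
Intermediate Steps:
-2*(3 + 1) + 271*356 = -2*4 + 96476 = -8 + 96476 = 96468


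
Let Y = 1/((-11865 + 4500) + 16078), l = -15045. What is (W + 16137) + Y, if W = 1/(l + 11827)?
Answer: 452456203963/28038434 ≈ 16137.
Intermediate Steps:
Y = 1/8713 (Y = 1/(-7365 + 16078) = 1/8713 ≈ 0.00011477)
W = -1/3218 (W = 1/(-15045 + 11827) = 1/(-3218) = -1/3218 ≈ -0.00031075)
(W + 16137) + Y = (-1/3218 + 16137) + 1/8713 = 51928865/3218 + 1/8713 = 452456203963/28038434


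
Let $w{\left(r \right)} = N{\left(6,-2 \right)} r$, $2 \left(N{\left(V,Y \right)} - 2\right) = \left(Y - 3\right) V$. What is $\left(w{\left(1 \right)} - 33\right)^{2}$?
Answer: $2116$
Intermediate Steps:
$N{\left(V,Y \right)} = 2 + \frac{V \left(-3 + Y\right)}{2}$ ($N{\left(V,Y \right)} = 2 + \frac{\left(Y - 3\right) V}{2} = 2 + \frac{\left(-3 + Y\right) V}{2} = 2 + \frac{V \left(-3 + Y\right)}{2}$)
$w{\left(r \right)} = - 13 r$ ($w{\left(r \right)} = \left(2 - 9 + \frac{1}{2} \cdot 6 \left(-2\right)\right) r = \left(2 - 9 - 6\right) r = - 13 r$)
$\left(w{\left(1 \right)} - 33\right)^{2} = \left(\left(-13\right) 1 - 33\right)^{2} = \left(-13 - 33\right)^{2} = \left(-46\right)^{2} = 2116$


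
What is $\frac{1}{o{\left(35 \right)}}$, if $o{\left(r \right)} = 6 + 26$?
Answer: $\frac{1}{32} \approx 0.03125$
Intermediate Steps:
$o{\left(r \right)} = 32$
$\frac{1}{o{\left(35 \right)}} = \frac{1}{32}$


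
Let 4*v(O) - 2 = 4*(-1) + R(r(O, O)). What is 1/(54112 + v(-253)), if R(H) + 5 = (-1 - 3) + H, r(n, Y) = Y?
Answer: 1/54046 ≈ 1.8503e-5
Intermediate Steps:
R(H) = -9 + H (R(H) = -5 + ((-1 - 3) + H) = -5 + (-4 + H) = -9 + H)
v(O) = -11/4 + O/4 (v(O) = 1/2 + (4*(-1) + (-9 + O))/4 = 1/2 + (-4 + (-9 + O))/4 = 1/2 + (-13 + O)/4 = 1/2 + (-13/4 + O/4) = -11/4 + O/4)
1/(54112 + v(-253)) = 1/(54112 + (-11/4 + (1/4)*(-253))) = 1/(54112 + (-11/4 - 253/4)) = 1/(54112 - 66) = 1/54046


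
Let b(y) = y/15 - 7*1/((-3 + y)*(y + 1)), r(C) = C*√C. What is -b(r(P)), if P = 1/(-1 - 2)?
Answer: -1107/488 - 10447*I*√3/65880 ≈ -2.2684 - 0.27466*I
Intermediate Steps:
P = -⅓ (P = 1/(-3) = -⅓ ≈ -0.33333)
r(C) = C^(3/2)
b(y) = y/15 - 7/((1 + y)*(-3 + y)) (b(y) = y*(1/15) - 7*1/((1 + y)*(-3 + y)) = y/15 - 7*1/((1 + y)*(-3 + y)) = y/15 - 7/((1 + y)*(-3 + y)))
-b(r(P)) = -(105 - ((-⅓)^(3/2))³ + 2*((-⅓)^(3/2))² + 3*(-⅓)^(3/2))/(15*(3 - ((-⅓)^(3/2))² + 2*(-⅓)^(3/2))) = -(105 - (-I*√3/9)³ + 2*(-I*√3/9)² + 3*(-I*√3/9))/(15*(3 - (-I*√3/9)² + 2*(-I*√3/9))) = -(105 - I*√3/243 + 2*(-1/27) - I*√3/3)/(15*(3 - 1*(-1/27) - 2*I*√3/9)) = -(105 - I*√3/243 - 2/27 - I*√3/3)/(15*(3 + 1/27 - 2*I*√3/9)) = -(2833/27 - 82*I*√3/243)/(15*(82/27 - 2*I*√3/9))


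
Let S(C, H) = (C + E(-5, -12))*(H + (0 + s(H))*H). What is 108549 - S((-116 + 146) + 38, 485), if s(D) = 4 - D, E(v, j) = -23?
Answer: 10584549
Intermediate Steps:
S(C, H) = (-23 + C)*(H + H*(4 - H)) (S(C, H) = (C - 23)*(H + (0 + (4 - H))*H) = (-23 + C)*(H + (4 - H)*H) = (-23 + C)*(H + H*(4 - H)))
108549 - S((-116 + 146) + 38, 485) = 108549 - 485*(-115 + 5*((-116 + 146) + 38) + 23*485 - 1*((-116 + 146) + 38)*485) = 108549 - 485*(-115 + 5*(30 + 38) + 11155 - 1*(30 + 38)*485) = 108549 - 485*(-115 + 5*68 + 11155 - 1*68*485) = 108549 - 485*(-115 + 340 + 11155 - 32980) = 108549 - 485*(-21600) = 108549 - 1*(-10476000) = 108549 + 10476000 = 10584549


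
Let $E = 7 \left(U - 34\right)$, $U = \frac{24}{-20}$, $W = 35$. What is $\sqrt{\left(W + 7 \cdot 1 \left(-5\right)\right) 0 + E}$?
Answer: $\frac{4 i \sqrt{385}}{5} \approx 15.697 i$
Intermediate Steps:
$U = - \frac{6}{5}$ ($U = 24 \left(- \frac{1}{20}\right) = - \frac{6}{5} \approx -1.2$)
$E = - \frac{1232}{5}$ ($E = 7 \left(- \frac{6}{5} - 34\right) = 7 \left(- \frac{176}{5}\right) = - \frac{1232}{5} \approx -246.4$)
$\sqrt{\left(W + 7 \cdot 1 \left(-5\right)\right) 0 + E} = \sqrt{\left(35 + 7 \cdot 1 \left(-5\right)\right) 0 - \frac{1232}{5}} = \sqrt{\left(35 + 7 \left(-5\right)\right) 0 - \frac{1232}{5}} = \sqrt{\left(35 - 35\right) 0 - \frac{1232}{5}} = \sqrt{0 \cdot 0 - \frac{1232}{5}} = \sqrt{0 - \frac{1232}{5}} = \sqrt{- \frac{1232}{5}} = \frac{4 i \sqrt{385}}{5}$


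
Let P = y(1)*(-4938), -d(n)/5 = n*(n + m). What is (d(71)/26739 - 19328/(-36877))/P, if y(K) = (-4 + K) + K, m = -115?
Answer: 273207533/2434567580307 ≈ 0.00011222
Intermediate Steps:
y(K) = -4 + 2*K
d(n) = -5*n*(-115 + n) (d(n) = -5*n*(n - 115) = -5*n*(-115 + n))
P = 9876 (P = (-4 + 2*1)*(-4938) = (-4 + 2)*(-4938) = -2*(-4938) = 9876)
(d(71)/26739 - 19328/(-36877))/P = ((5*71*(115 - 1*71))/26739 - 19328/(-36877))/9876 = ((5*71*(115 - 71))*(1/26739) - 19328*(-1/36877))*(1/9876) = ((5*71*44)*(1/26739) + 19328/36877)*(1/9876) = (15620*(1/26739) + 19328/36877)*(1/9876) = (15620/26739 + 19328/36877)*(1/9876) = (1092830132/986054103)*(1/9876) = 273207533/2434567580307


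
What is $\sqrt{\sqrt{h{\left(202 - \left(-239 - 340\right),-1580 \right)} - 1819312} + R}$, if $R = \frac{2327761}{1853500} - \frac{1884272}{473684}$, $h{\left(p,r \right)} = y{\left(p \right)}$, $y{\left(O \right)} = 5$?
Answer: $\frac{\sqrt{-1311404021997436392465 + 481773190610756522500 i \sqrt{1819307}}}{21949332350} \approx 25.943 + 25.996 i$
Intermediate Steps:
$h{\left(p,r \right)} = 5$
$R = - \frac{597468752619}{219493323500}$ ($R = 2327761 \cdot \frac{1}{1853500} - \frac{471068}{118421} = \frac{2327761}{1853500} - \frac{471068}{118421} = - \frac{597468752619}{219493323500} \approx -2.722$)
$\sqrt{\sqrt{h{\left(202 - \left(-239 - 340\right),-1580 \right)} - 1819312} + R} = \sqrt{\sqrt{5 - 1819312} - \frac{597468752619}{219493323500}} = \sqrt{\sqrt{-1819307} - \frac{597468752619}{219493323500}} = \sqrt{i \sqrt{1819307} - \frac{597468752619}{219493323500}} = \sqrt{- \frac{597468752619}{219493323500} + i \sqrt{1819307}}$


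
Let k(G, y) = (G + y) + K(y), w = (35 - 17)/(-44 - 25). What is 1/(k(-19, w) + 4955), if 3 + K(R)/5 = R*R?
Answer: 529/2603251 ≈ 0.00020321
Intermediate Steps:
w = -6/23 (w = 18/(-69) = 18*(-1/69) = -6/23 ≈ -0.26087)
K(R) = -15 + 5*R**2 (K(R) = -15 + 5*(R*R) = -15 + 5*R**2)
k(G, y) = -15 + G + y + 5*y**2 (k(G, y) = (G + y) + (-15 + 5*y**2) = -15 + G + y + 5*y**2)
1/(k(-19, w) + 4955) = 1/((-15 - 19 - 6/23 + 5*(-6/23)**2) + 4955) = 1/((-15 - 19 - 6/23 + 5*(36/529)) + 4955) = 1/((-15 - 19 - 6/23 + 180/529) + 4955) = 1/(-17944/529 + 4955) = 1/(2603251/529) = 529/2603251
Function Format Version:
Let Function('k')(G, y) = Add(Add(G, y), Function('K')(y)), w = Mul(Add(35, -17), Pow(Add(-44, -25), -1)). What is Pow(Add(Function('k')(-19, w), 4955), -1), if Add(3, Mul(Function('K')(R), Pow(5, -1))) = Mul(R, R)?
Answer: Rational(529, 2603251) ≈ 0.00020321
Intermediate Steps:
w = Rational(-6, 23) (w = Mul(18, Pow(-69, -1)) = Mul(18, Rational(-1, 69)) = Rational(-6, 23) ≈ -0.26087)
Function('K')(R) = Add(-15, Mul(5, Pow(R, 2))) (Function('K')(R) = Add(-15, Mul(5, Mul(R, R))) = Add(-15, Mul(5, Pow(R, 2))))
Function('k')(G, y) = Add(-15, G, y, Mul(5, Pow(y, 2))) (Function('k')(G, y) = Add(Add(G, y), Add(-15, Mul(5, Pow(y, 2)))) = Add(-15, G, y, Mul(5, Pow(y, 2))))
Pow(Add(Function('k')(-19, w), 4955), -1) = Pow(Add(Add(-15, -19, Rational(-6, 23), Mul(5, Pow(Rational(-6, 23), 2))), 4955), -1) = Pow(Add(Add(-15, -19, Rational(-6, 23), Mul(5, Rational(36, 529))), 4955), -1) = Pow(Add(Add(-15, -19, Rational(-6, 23), Rational(180, 529)), 4955), -1) = Pow(Add(Rational(-17944, 529), 4955), -1) = Pow(Rational(2603251, 529), -1) = Rational(529, 2603251)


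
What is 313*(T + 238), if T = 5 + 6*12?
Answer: 98595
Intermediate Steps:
T = 77 (T = 5 + 72 = 77)
313*(T + 238) = 313*(77 + 238) = 313*315 = 98595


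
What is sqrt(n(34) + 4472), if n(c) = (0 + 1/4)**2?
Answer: sqrt(71553)/4 ≈ 66.874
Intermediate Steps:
n(c) = 1/16 (n(c) = (0 + 1/4)**2 = (1/4)**2 = 1/16)
sqrt(n(34) + 4472) = sqrt(1/16 + 4472) = sqrt(71553/16) = sqrt(71553)/4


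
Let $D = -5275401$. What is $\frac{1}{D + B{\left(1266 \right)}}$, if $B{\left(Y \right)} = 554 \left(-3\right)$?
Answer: $- \frac{1}{5277063} \approx -1.895 \cdot 10^{-7}$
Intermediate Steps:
$B{\left(Y \right)} = -1662$
$\frac{1}{D + B{\left(1266 \right)}} = \frac{1}{-5275401 - 1662} = \frac{1}{-5277063} = - \frac{1}{5277063}$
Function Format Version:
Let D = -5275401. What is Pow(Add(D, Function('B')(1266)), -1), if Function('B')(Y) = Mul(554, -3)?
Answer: Rational(-1, 5277063) ≈ -1.8950e-7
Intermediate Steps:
Function('B')(Y) = -1662
Pow(Add(D, Function('B')(1266)), -1) = Pow(Add(-5275401, -1662), -1) = Pow(-5277063, -1) = Rational(-1, 5277063)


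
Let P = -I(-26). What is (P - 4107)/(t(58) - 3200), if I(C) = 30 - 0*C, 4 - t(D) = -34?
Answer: 1379/1054 ≈ 1.3083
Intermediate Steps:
t(D) = 38 (t(D) = 4 - 1*(-34) = 4 + 34 = 38)
I(C) = 30 (I(C) = 30 - 1*0 = 30 + 0 = 30)
P = -30 (P = -1*30 = -30)
(P - 4107)/(t(58) - 3200) = (-30 - 4107)/(38 - 3200) = -4137/(-3162) = -4137*(-1/3162) = 1379/1054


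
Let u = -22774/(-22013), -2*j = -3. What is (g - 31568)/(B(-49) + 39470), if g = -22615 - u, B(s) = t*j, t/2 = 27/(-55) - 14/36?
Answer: -393608540490/286702352977 ≈ -1.3729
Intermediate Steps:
t = -871/495 (t = 2*(27/(-55) - 14/36) = 2*(27*(-1/55) - 14*1/36) = 2*(-27/55 - 7/18) = 2*(-871/990) = -871/495 ≈ -1.7596)
j = 3/2 (j = -½*(-3) = 3/2 ≈ 1.5000)
u = 22774/22013 (u = -22774*(-1/22013) = 22774/22013 ≈ 1.0346)
B(s) = -871/330 (B(s) = -871/495*3/2 = -871/330)
g = -497846769/22013 (g = -22615 - 1*22774/22013 = -22615 - 22774/22013 = -497846769/22013 ≈ -22616.)
(g - 31568)/(B(-49) + 39470) = (-497846769/22013 - 31568)/(-871/330 + 39470) = -1192753153/(22013*13024229/330) = -1192753153/22013*330/13024229 = -393608540490/286702352977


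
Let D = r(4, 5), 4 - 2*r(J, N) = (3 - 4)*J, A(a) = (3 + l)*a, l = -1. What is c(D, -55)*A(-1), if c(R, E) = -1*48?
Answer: 96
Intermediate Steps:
A(a) = 2*a (A(a) = (3 - 1)*a = 2*a)
r(J, N) = 2 + J/2 (r(J, N) = 2 - (3 - 4)*J/2 = 2 - (-1)*J/2 = 2 + J/2)
D = 4 (D = 2 + (½)*4 = 2 + 2 = 4)
c(R, E) = -48
c(D, -55)*A(-1) = -96*(-1) = -48*(-2) = 96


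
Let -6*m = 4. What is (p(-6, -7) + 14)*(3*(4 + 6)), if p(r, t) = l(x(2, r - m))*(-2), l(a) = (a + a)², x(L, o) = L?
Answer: -540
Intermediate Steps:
m = -⅔ (m = -⅙*4 = -⅔ ≈ -0.66667)
l(a) = 4*a² (l(a) = (2*a)² = 4*a²)
p(r, t) = -32 (p(r, t) = (4*2²)*(-2) = (4*4)*(-2) = 16*(-2) = -32)
(p(-6, -7) + 14)*(3*(4 + 6)) = (-32 + 14)*(3*(4 + 6)) = -54*10 = -18*30 = -540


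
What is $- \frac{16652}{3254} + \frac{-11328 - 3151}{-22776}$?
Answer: $- \frac{166075643}{37056552} \approx -4.4817$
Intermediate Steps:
$- \frac{16652}{3254} + \frac{-11328 - 3151}{-22776} = \left(-16652\right) \frac{1}{3254} + \left(-11328 - 3151\right) \left(- \frac{1}{22776}\right) = - \frac{8326}{1627} - - \frac{14479}{22776} = - \frac{8326}{1627} + \frac{14479}{22776} = - \frac{166075643}{37056552}$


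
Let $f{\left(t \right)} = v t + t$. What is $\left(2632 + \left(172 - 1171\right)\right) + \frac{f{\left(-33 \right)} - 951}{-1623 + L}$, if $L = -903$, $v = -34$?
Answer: $\frac{687470}{421} \approx 1632.9$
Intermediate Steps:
$f{\left(t \right)} = - 33 t$ ($f{\left(t \right)} = - 34 t + t = - 33 t$)
$\left(2632 + \left(172 - 1171\right)\right) + \frac{f{\left(-33 \right)} - 951}{-1623 + L} = \left(2632 + \left(172 - 1171\right)\right) + \frac{\left(-33\right) \left(-33\right) - 951}{-1623 - 903} = \left(2632 - 999\right) + \frac{1089 - 951}{-2526} = 1633 + 138 \left(- \frac{1}{2526}\right) = 1633 - \frac{23}{421} = \frac{687470}{421}$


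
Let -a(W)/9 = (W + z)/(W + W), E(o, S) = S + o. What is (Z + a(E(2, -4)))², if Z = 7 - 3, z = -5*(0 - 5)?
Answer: 49729/16 ≈ 3108.1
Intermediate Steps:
z = 25 (z = -5*(-5) = 25)
a(W) = -9*(25 + W)/(2*W) (a(W) = -9*(W + 25)/(W + W) = -9*(25 + W)/(2*W))
Z = 4
(Z + a(E(2, -4)))² = (4 + 9*(-25 - (-4 + 2))/(2*(-4 + 2)))² = (4 + (9/2)*(-25 - 1*(-2))/(-2))² = (4 + (9/2)*(-½)*(-25 + 2))² = (4 + (9/2)*(-½)*(-23))² = (4 + 207/4)² = (223/4)² = 49729/16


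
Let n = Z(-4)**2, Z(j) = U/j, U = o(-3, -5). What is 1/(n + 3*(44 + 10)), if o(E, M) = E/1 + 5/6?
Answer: 576/93481 ≈ 0.0061617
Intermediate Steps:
o(E, M) = 5/6 + E (o(E, M) = E*1 + 5*(1/6) = E + 5/6 = 5/6 + E)
U = -13/6 (U = 5/6 - 3 = -13/6 ≈ -2.1667)
Z(j) = -13/(6*j)
n = 169/576 (n = (-13/6/(-4))**2 = (-13/6*(-1/4))**2 = (13/24)**2 = 169/576 ≈ 0.29340)
1/(n + 3*(44 + 10)) = 1/(169/576 + 3*(44 + 10)) = 1/(169/576 + 3*54) = 1/(169/576 + 162) = 1/(93481/576) = 576/93481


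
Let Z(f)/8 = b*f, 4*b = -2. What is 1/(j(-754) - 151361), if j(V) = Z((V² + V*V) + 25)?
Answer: -1/4699589 ≈ -2.1278e-7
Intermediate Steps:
b = -½ (b = (¼)*(-2) = -½ ≈ -0.50000)
Z(f) = -4*f (Z(f) = 8*(-f/2) = -4*f)
j(V) = -100 - 8*V² (j(V) = -4*((V² + V*V) + 25) = -4*((V² + V²) + 25) = -4*(2*V² + 25) = -4*(25 + 2*V²) = -100 - 8*V²)
1/(j(-754) - 151361) = 1/((-100 - 8*(-754)²) - 151361) = 1/((-100 - 8*568516) - 151361) = 1/((-100 - 4548128) - 151361) = 1/(-4548228 - 151361) = 1/(-4699589) = -1/4699589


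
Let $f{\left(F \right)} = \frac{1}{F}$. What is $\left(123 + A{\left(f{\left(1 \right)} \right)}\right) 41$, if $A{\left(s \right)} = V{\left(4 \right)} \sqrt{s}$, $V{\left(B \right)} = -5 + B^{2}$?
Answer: $5494$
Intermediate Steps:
$A{\left(s \right)} = 11 \sqrt{s}$ ($A{\left(s \right)} = \left(-5 + 4^{2}\right) \sqrt{s} = \left(-5 + 16\right) \sqrt{s} = 11 \sqrt{s}$)
$\left(123 + A{\left(f{\left(1 \right)} \right)}\right) 41 = \left(123 + 11 \sqrt{1^{-1}}\right) 41 = \left(123 + 11 \sqrt{1}\right) 41 = \left(123 + 11 \cdot 1\right) 41 = \left(123 + 11\right) 41 = 134 \cdot 41 = 5494$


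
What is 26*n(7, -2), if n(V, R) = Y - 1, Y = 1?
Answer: 0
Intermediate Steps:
n(V, R) = 0 (n(V, R) = 1 - 1 = 0)
26*n(7, -2) = 26*0 = 0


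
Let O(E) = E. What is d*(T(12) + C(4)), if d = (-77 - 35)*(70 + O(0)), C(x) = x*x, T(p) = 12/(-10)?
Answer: -116032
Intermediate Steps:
T(p) = -6/5 (T(p) = 12*(-1/10) = -6/5)
C(x) = x**2
d = -7840 (d = (-77 - 35)*(70 + 0) = -112*70 = -7840)
d*(T(12) + C(4)) = -7840*(-6/5 + 4**2) = -7840*(-6/5 + 16) = -7840*74/5 = -116032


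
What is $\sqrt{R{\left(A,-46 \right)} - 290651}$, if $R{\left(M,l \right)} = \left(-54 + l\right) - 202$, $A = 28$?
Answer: $i \sqrt{290953} \approx 539.4 i$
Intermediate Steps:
$R{\left(M,l \right)} = -256 + l$
$\sqrt{R{\left(A,-46 \right)} - 290651} = \sqrt{\left(-256 - 46\right) - 290651} = \sqrt{-302 - 290651} = \sqrt{-290953} = i \sqrt{290953}$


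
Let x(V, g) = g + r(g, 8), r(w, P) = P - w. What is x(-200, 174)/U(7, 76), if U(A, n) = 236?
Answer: 2/59 ≈ 0.033898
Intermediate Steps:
x(V, g) = 8 (x(V, g) = g + (8 - g) = 8)
x(-200, 174)/U(7, 76) = 8/236 = 8*(1/236) = 2/59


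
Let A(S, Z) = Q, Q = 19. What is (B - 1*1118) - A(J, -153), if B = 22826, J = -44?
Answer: 21689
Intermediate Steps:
A(S, Z) = 19
(B - 1*1118) - A(J, -153) = (22826 - 1*1118) - 1*19 = (22826 - 1118) - 19 = 21708 - 19 = 21689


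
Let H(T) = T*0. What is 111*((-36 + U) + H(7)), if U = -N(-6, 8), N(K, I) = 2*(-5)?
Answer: -2886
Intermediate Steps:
N(K, I) = -10
U = 10 (U = -1*(-10) = 10)
H(T) = 0
111*((-36 + U) + H(7)) = 111*((-36 + 10) + 0) = 111*(-26 + 0) = 111*(-26) = -2886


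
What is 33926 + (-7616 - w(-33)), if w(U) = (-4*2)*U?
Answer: 26046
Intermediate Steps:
w(U) = -8*U
33926 + (-7616 - w(-33)) = 33926 + (-7616 - (-8)*(-33)) = 33926 + (-7616 - 1*264) = 33926 + (-7616 - 264) = 33926 - 7880 = 26046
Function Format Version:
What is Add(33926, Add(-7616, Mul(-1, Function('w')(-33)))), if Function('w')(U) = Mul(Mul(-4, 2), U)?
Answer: 26046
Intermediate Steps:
Function('w')(U) = Mul(-8, U)
Add(33926, Add(-7616, Mul(-1, Function('w')(-33)))) = Add(33926, Add(-7616, Mul(-1, Mul(-8, -33)))) = Add(33926, Add(-7616, Mul(-1, 264))) = Add(33926, Add(-7616, -264)) = Add(33926, -7880) = 26046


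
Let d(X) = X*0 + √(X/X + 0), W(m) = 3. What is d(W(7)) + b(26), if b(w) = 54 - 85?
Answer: -30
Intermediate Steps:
b(w) = -31
d(X) = 1 (d(X) = 0 + √(1 + 0) = 0 + √1 = 0 + 1 = 1)
d(W(7)) + b(26) = 1 - 31 = -30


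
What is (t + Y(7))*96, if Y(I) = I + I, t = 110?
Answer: 11904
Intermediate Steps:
Y(I) = 2*I
(t + Y(7))*96 = (110 + 2*7)*96 = (110 + 14)*96 = 124*96 = 11904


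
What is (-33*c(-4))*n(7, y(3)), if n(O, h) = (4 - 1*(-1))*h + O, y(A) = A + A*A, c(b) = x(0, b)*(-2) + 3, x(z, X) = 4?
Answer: 11055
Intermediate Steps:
c(b) = -5 (c(b) = 4*(-2) + 3 = -8 + 3 = -5)
y(A) = A + A²
n(O, h) = O + 5*h (n(O, h) = (4 + 1)*h + O = 5*h + O = O + 5*h)
(-33*c(-4))*n(7, y(3)) = (-33*(-5))*(7 + 5*(3*(1 + 3))) = 165*(7 + 5*(3*4)) = 165*(7 + 5*12) = 165*(7 + 60) = 165*67 = 11055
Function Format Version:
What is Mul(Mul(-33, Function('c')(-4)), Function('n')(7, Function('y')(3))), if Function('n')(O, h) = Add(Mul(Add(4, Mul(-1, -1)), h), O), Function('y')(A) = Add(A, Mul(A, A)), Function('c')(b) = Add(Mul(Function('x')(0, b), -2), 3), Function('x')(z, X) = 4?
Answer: 11055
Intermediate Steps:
Function('c')(b) = -5 (Function('c')(b) = Add(Mul(4, -2), 3) = Add(-8, 3) = -5)
Function('y')(A) = Add(A, Pow(A, 2))
Function('n')(O, h) = Add(O, Mul(5, h)) (Function('n')(O, h) = Add(Mul(Add(4, 1), h), O) = Add(Mul(5, h), O) = Add(O, Mul(5, h)))
Mul(Mul(-33, Function('c')(-4)), Function('n')(7, Function('y')(3))) = Mul(Mul(-33, -5), Add(7, Mul(5, Mul(3, Add(1, 3))))) = Mul(165, Add(7, Mul(5, Mul(3, 4)))) = Mul(165, Add(7, Mul(5, 12))) = Mul(165, Add(7, 60)) = Mul(165, 67) = 11055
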